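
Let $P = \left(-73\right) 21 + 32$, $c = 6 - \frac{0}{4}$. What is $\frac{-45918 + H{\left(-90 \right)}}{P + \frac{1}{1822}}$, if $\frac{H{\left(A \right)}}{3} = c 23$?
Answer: $\frac{9212032}{303869} \approx 30.316$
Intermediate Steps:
$c = 6$ ($c = 6 - 0 \cdot \frac{1}{4} = 6 - 0 = 6 + 0 = 6$)
$P = -1501$ ($P = -1533 + 32 = -1501$)
$H{\left(A \right)} = 414$ ($H{\left(A \right)} = 3 \cdot 6 \cdot 23 = 3 \cdot 138 = 414$)
$\frac{-45918 + H{\left(-90 \right)}}{P + \frac{1}{1822}} = \frac{-45918 + 414}{-1501 + \frac{1}{1822}} = - \frac{45504}{-1501 + \frac{1}{1822}} = - \frac{45504}{- \frac{2734821}{1822}} = \left(-45504\right) \left(- \frac{1822}{2734821}\right) = \frac{9212032}{303869}$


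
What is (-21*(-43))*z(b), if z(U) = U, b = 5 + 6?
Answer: 9933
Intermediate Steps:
b = 11
(-21*(-43))*z(b) = -21*(-43)*11 = 903*11 = 9933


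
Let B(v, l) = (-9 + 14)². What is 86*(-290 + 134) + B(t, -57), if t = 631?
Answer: -13391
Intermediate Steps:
B(v, l) = 25 (B(v, l) = 5² = 25)
86*(-290 + 134) + B(t, -57) = 86*(-290 + 134) + 25 = 86*(-156) + 25 = -13416 + 25 = -13391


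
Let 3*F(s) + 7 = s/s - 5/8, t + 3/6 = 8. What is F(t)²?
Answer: 2809/576 ≈ 4.8767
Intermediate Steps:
t = 15/2 (t = -½ + 8 = 15/2 ≈ 7.5000)
F(s) = -53/24 (F(s) = -7/3 + (s/s - 5/8)/3 = -7/3 + (1 - 5*⅛)/3 = -7/3 + (1 - 5/8)/3 = -7/3 + (⅓)*(3/8) = -7/3 + ⅛ = -53/24)
F(t)² = (-53/24)² = 2809/576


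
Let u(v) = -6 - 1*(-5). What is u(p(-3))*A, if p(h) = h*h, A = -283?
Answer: 283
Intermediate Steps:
p(h) = h**2
u(v) = -1 (u(v) = -6 + 5 = -1)
u(p(-3))*A = -1*(-283) = 283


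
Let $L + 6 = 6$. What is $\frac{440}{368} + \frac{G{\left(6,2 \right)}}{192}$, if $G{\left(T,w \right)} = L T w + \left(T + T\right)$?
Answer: $\frac{463}{368} \approx 1.2582$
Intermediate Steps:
$L = 0$ ($L = -6 + 6 = 0$)
$G{\left(T,w \right)} = 2 T$ ($G{\left(T,w \right)} = 0 T w + \left(T + T\right) = 0 w + 2 T = 0 + 2 T = 2 T$)
$\frac{440}{368} + \frac{G{\left(6,2 \right)}}{192} = \frac{440}{368} + \frac{2 \cdot 6}{192} = 440 \cdot \frac{1}{368} + 12 \cdot \frac{1}{192} = \frac{55}{46} + \frac{1}{16} = \frac{463}{368}$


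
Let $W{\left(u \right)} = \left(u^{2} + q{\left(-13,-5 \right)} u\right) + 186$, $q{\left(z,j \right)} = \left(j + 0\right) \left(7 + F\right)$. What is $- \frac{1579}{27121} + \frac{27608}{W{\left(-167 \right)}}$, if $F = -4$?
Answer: $\frac{175117687}{207340045} \approx 0.84459$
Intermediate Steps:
$q{\left(z,j \right)} = 3 j$ ($q{\left(z,j \right)} = \left(j + 0\right) \left(7 - 4\right) = j 3 = 3 j$)
$W{\left(u \right)} = 186 + u^{2} - 15 u$ ($W{\left(u \right)} = \left(u^{2} + 3 \left(-5\right) u\right) + 186 = \left(u^{2} - 15 u\right) + 186 = 186 + u^{2} - 15 u$)
$- \frac{1579}{27121} + \frac{27608}{W{\left(-167 \right)}} = - \frac{1579}{27121} + \frac{27608}{186 + \left(-167\right)^{2} - -2505} = \left(-1579\right) \frac{1}{27121} + \frac{27608}{186 + 27889 + 2505} = - \frac{1579}{27121} + \frac{27608}{30580} = - \frac{1579}{27121} + 27608 \cdot \frac{1}{30580} = - \frac{1579}{27121} + \frac{6902}{7645} = \frac{175117687}{207340045}$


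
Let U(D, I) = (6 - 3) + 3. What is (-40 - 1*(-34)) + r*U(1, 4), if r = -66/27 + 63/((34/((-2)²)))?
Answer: 1214/51 ≈ 23.804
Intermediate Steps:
U(D, I) = 6 (U(D, I) = 3 + 3 = 6)
r = 760/153 (r = -66*1/27 + 63/((34/4)) = -22/9 + 63/((34*(¼))) = -22/9 + 63/(17/2) = -22/9 + 63*(2/17) = -22/9 + 126/17 = 760/153 ≈ 4.9673)
(-40 - 1*(-34)) + r*U(1, 4) = (-40 - 1*(-34)) + (760/153)*6 = (-40 + 34) + 1520/51 = -6 + 1520/51 = 1214/51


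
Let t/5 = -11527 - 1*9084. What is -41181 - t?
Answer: 61874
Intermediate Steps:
t = -103055 (t = 5*(-11527 - 1*9084) = 5*(-11527 - 9084) = 5*(-20611) = -103055)
-41181 - t = -41181 - 1*(-103055) = -41181 + 103055 = 61874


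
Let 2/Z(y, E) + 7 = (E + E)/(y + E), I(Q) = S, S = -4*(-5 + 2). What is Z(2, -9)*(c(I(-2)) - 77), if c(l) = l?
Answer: 910/31 ≈ 29.355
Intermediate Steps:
S = 12 (S = -4*(-3) = 12)
I(Q) = 12
Z(y, E) = 2/(-7 + 2*E/(E + y)) (Z(y, E) = 2/(-7 + (E + E)/(y + E)) = 2/(-7 + (2*E)/(E + y)) = 2/(-7 + 2*E/(E + y)))
Z(2, -9)*(c(I(-2)) - 77) = (2*(-1*(-9) - 1*2)/(5*(-9) + 7*2))*(12 - 77) = (2*(9 - 2)/(-45 + 14))*(-65) = (2*7/(-31))*(-65) = (2*(-1/31)*7)*(-65) = -14/31*(-65) = 910/31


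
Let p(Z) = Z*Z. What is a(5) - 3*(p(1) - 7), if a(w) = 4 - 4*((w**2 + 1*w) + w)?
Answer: -118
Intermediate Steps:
p(Z) = Z**2
a(w) = 4 - 8*w - 4*w**2 (a(w) = 4 - 4*((w**2 + w) + w) = 4 - 4*((w + w**2) + w) = 4 - 4*(w**2 + 2*w) = 4 + (-8*w - 4*w**2) = 4 - 8*w - 4*w**2)
a(5) - 3*(p(1) - 7) = (4 - 8*5 - 4*5**2) - 3*(1**2 - 7) = (4 - 40 - 4*25) - 3*(1 - 7) = (4 - 40 - 100) - 3*(-6) = -136 + 18 = -118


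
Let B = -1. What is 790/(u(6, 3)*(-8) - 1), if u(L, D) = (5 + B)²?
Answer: -790/129 ≈ -6.1240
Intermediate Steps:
u(L, D) = 16 (u(L, D) = (5 - 1)² = 4² = 16)
790/(u(6, 3)*(-8) - 1) = 790/(16*(-8) - 1) = 790/(-128 - 1) = 790/(-129) = 790*(-1/129) = -790/129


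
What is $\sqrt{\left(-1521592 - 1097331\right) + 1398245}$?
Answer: $i \sqrt{1220678} \approx 1104.8 i$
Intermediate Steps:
$\sqrt{\left(-1521592 - 1097331\right) + 1398245} = \sqrt{-2618923 + 1398245} = \sqrt{-1220678} = i \sqrt{1220678}$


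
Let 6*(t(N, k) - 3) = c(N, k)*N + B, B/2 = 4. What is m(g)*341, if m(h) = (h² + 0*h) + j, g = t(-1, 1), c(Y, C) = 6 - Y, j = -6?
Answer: 49445/36 ≈ 1373.5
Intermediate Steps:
B = 8 (B = 2*4 = 8)
t(N, k) = 13/3 + N*(6 - N)/6 (t(N, k) = 3 + ((6 - N)*N + 8)/6 = 3 + (N*(6 - N) + 8)/6 = 3 + (8 + N*(6 - N))/6 = 3 + (4/3 + N*(6 - N)/6) = 13/3 + N*(6 - N)/6)
g = 19/6 (g = 13/3 - ⅙*(-1)*(-6 - 1) = 13/3 - ⅙*(-1)*(-7) = 13/3 - 7/6 = 19/6 ≈ 3.1667)
m(h) = -6 + h² (m(h) = (h² + 0*h) - 6 = (h² + 0) - 6 = h² - 6 = -6 + h²)
m(g)*341 = (-6 + (19/6)²)*341 = (-6 + 361/36)*341 = (145/36)*341 = 49445/36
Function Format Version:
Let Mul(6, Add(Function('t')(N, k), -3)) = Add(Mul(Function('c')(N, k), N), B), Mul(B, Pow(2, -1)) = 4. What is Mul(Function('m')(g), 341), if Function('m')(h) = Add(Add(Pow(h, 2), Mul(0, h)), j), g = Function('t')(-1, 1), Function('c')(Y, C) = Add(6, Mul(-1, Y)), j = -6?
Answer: Rational(49445, 36) ≈ 1373.5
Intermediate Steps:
B = 8 (B = Mul(2, 4) = 8)
Function('t')(N, k) = Add(Rational(13, 3), Mul(Rational(1, 6), N, Add(6, Mul(-1, N)))) (Function('t')(N, k) = Add(3, Mul(Rational(1, 6), Add(Mul(Add(6, Mul(-1, N)), N), 8))) = Add(3, Mul(Rational(1, 6), Add(Mul(N, Add(6, Mul(-1, N))), 8))) = Add(3, Mul(Rational(1, 6), Add(8, Mul(N, Add(6, Mul(-1, N)))))) = Add(3, Add(Rational(4, 3), Mul(Rational(1, 6), N, Add(6, Mul(-1, N))))) = Add(Rational(13, 3), Mul(Rational(1, 6), N, Add(6, Mul(-1, N)))))
g = Rational(19, 6) (g = Add(Rational(13, 3), Mul(Rational(-1, 6), -1, Add(-6, -1))) = Add(Rational(13, 3), Mul(Rational(-1, 6), -1, -7)) = Add(Rational(13, 3), Rational(-7, 6)) = Rational(19, 6) ≈ 3.1667)
Function('m')(h) = Add(-6, Pow(h, 2)) (Function('m')(h) = Add(Add(Pow(h, 2), Mul(0, h)), -6) = Add(Add(Pow(h, 2), 0), -6) = Add(Pow(h, 2), -6) = Add(-6, Pow(h, 2)))
Mul(Function('m')(g), 341) = Mul(Add(-6, Pow(Rational(19, 6), 2)), 341) = Mul(Add(-6, Rational(361, 36)), 341) = Mul(Rational(145, 36), 341) = Rational(49445, 36)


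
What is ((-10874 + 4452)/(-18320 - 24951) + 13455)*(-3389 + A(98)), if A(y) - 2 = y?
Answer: -1914914104103/43271 ≈ -4.4254e+7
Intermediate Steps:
A(y) = 2 + y
((-10874 + 4452)/(-18320 - 24951) + 13455)*(-3389 + A(98)) = ((-10874 + 4452)/(-18320 - 24951) + 13455)*(-3389 + (2 + 98)) = (-6422/(-43271) + 13455)*(-3389 + 100) = (-6422*(-1/43271) + 13455)*(-3289) = (6422/43271 + 13455)*(-3289) = (582217727/43271)*(-3289) = -1914914104103/43271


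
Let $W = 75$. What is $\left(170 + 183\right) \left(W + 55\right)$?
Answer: $45890$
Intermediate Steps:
$\left(170 + 183\right) \left(W + 55\right) = \left(170 + 183\right) \left(75 + 55\right) = 353 \cdot 130 = 45890$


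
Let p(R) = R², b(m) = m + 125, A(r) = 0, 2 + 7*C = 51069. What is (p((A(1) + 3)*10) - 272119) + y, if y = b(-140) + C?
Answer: -1847571/7 ≈ -2.6394e+5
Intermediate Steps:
C = 51067/7 (C = -2/7 + (⅐)*51069 = -2/7 + 51069/7 = 51067/7 ≈ 7295.3)
b(m) = 125 + m
y = 50962/7 (y = (125 - 140) + 51067/7 = -15 + 51067/7 = 50962/7 ≈ 7280.3)
(p((A(1) + 3)*10) - 272119) + y = (((0 + 3)*10)² - 272119) + 50962/7 = ((3*10)² - 272119) + 50962/7 = (30² - 272119) + 50962/7 = (900 - 272119) + 50962/7 = -271219 + 50962/7 = -1847571/7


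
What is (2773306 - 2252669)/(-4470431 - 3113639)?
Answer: -40049/583390 ≈ -0.068649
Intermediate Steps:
(2773306 - 2252669)/(-4470431 - 3113639) = 520637/(-7584070) = 520637*(-1/7584070) = -40049/583390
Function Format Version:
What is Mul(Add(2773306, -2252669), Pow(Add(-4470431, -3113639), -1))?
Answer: Rational(-40049, 583390) ≈ -0.068649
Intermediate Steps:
Mul(Add(2773306, -2252669), Pow(Add(-4470431, -3113639), -1)) = Mul(520637, Pow(-7584070, -1)) = Mul(520637, Rational(-1, 7584070)) = Rational(-40049, 583390)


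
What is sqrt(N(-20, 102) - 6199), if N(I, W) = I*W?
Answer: I*sqrt(8239) ≈ 90.769*I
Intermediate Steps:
sqrt(N(-20, 102) - 6199) = sqrt(-20*102 - 6199) = sqrt(-2040 - 6199) = sqrt(-8239) = I*sqrt(8239)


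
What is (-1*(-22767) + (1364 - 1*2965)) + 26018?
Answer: 47184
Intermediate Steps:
(-1*(-22767) + (1364 - 1*2965)) + 26018 = (22767 + (1364 - 2965)) + 26018 = (22767 - 1601) + 26018 = 21166 + 26018 = 47184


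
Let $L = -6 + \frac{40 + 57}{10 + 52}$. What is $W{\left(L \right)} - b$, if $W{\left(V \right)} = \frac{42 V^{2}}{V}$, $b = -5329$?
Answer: $\frac{159424}{31} \approx 5142.7$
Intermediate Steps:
$L = - \frac{275}{62}$ ($L = -6 + \frac{97}{62} = - \frac{275}{62} \approx -4.4355$)
$W{\left(V \right)} = 42 V$
$W{\left(L \right)} - b = 42 \left(- \frac{275}{62}\right) - -5329 = - \frac{5775}{31} + 5329 = \frac{159424}{31}$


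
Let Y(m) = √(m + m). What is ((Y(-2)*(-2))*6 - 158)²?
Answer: 24388 + 7584*I ≈ 24388.0 + 7584.0*I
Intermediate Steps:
Y(m) = √2*√m (Y(m) = √(2*m) = √2*√m)
((Y(-2)*(-2))*6 - 158)² = (((√2*√(-2))*(-2))*6 - 158)² = (((√2*(I*√2))*(-2))*6 - 158)² = (((2*I)*(-2))*6 - 158)² = (-4*I*6 - 158)² = (-24*I - 158)² = (-158 - 24*I)²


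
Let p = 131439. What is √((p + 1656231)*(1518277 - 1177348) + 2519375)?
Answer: √609471064805 ≈ 7.8069e+5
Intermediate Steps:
√((p + 1656231)*(1518277 - 1177348) + 2519375) = √((131439 + 1656231)*(1518277 - 1177348) + 2519375) = √(1787670*340929 + 2519375) = √(609468545430 + 2519375) = √609471064805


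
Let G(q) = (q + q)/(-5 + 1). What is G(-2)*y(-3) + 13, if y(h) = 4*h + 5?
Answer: 6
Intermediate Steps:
y(h) = 5 + 4*h
G(q) = -q/2 (G(q) = (2*q)/(-4) = (2*q)*(-¼) = -q/2)
G(-2)*y(-3) + 13 = (-½*(-2))*(5 + 4*(-3)) + 13 = 1*(5 - 12) + 13 = 1*(-7) + 13 = -7 + 13 = 6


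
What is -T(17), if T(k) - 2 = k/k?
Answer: -3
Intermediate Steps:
T(k) = 3 (T(k) = 2 + k/k = 2 + 1 = 3)
-T(17) = -1*3 = -3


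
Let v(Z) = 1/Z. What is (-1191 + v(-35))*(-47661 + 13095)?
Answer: 205845468/5 ≈ 4.1169e+7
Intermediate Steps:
(-1191 + v(-35))*(-47661 + 13095) = (-1191 + 1/(-35))*(-47661 + 13095) = (-1191 - 1/35)*(-34566) = -41686/35*(-34566) = 205845468/5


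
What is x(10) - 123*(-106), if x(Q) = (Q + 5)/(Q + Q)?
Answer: 52155/4 ≈ 13039.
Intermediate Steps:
x(Q) = (5 + Q)/(2*Q) (x(Q) = (5 + Q)/((2*Q)) = (5 + Q)*(1/(2*Q)) = (5 + Q)/(2*Q))
x(10) - 123*(-106) = (1/2)*(5 + 10)/10 - 123*(-106) = (1/2)*(1/10)*15 + 13038 = 3/4 + 13038 = 52155/4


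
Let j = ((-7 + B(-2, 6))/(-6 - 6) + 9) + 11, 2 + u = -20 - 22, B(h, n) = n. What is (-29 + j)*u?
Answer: 1177/3 ≈ 392.33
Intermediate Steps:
u = -44 (u = -2 + (-20 - 22) = -2 - 42 = -44)
j = 241/12 (j = ((-7 + 6)/(-6 - 6) + 9) + 11 = (-1/(-12) + 9) + 11 = (-1*(-1/12) + 9) + 11 = (1/12 + 9) + 11 = 109/12 + 11 = 241/12 ≈ 20.083)
(-29 + j)*u = (-29 + 241/12)*(-44) = -107/12*(-44) = 1177/3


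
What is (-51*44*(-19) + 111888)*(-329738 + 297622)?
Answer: -4962692784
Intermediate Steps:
(-51*44*(-19) + 111888)*(-329738 + 297622) = (-2244*(-19) + 111888)*(-32116) = (42636 + 111888)*(-32116) = 154524*(-32116) = -4962692784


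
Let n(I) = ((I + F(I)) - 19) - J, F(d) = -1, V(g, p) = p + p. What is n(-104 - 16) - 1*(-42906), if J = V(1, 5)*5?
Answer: 42716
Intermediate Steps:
V(g, p) = 2*p
J = 50 (J = (2*5)*5 = 10*5 = 50)
n(I) = -70 + I (n(I) = ((I - 1) - 19) - 1*50 = ((-1 + I) - 19) - 50 = (-20 + I) - 50 = -70 + I)
n(-104 - 16) - 1*(-42906) = (-70 + (-104 - 16)) - 1*(-42906) = (-70 - 120) + 42906 = -190 + 42906 = 42716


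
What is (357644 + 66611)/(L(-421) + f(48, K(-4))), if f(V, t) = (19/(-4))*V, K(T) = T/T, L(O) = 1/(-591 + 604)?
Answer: -5515315/2963 ≈ -1861.4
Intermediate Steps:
L(O) = 1/13
K(T) = 1
f(V, t) = -19*V/4 (f(V, t) = (19*(-¼))*V = -19*V/4)
(357644 + 66611)/(L(-421) + f(48, K(-4))) = (357644 + 66611)/(1/13 - 19/4*48) = 424255/(1/13 - 228) = 424255/(-2963/13) = 424255*(-13/2963) = -5515315/2963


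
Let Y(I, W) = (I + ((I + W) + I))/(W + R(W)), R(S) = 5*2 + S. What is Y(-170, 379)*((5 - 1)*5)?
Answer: -655/192 ≈ -3.4115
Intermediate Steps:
R(S) = 10 + S
Y(I, W) = (W + 3*I)/(10 + 2*W) (Y(I, W) = (I + ((I + W) + I))/(W + (10 + W)) = (I + (W + 2*I))/(10 + 2*W) = (W + 3*I)/(10 + 2*W))
Y(-170, 379)*((5 - 1)*5) = ((379 + 3*(-170))/(2*(5 + 379)))*((5 - 1)*5) = ((1/2)*(379 - 510)/384)*(4*5) = ((1/2)*(1/384)*(-131))*20 = -131/768*20 = -655/192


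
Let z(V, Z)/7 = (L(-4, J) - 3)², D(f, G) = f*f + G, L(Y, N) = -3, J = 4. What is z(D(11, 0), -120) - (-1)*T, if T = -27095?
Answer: -26843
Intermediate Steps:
D(f, G) = G + f² (D(f, G) = f² + G = G + f²)
z(V, Z) = 252 (z(V, Z) = 7*(-3 - 3)² = 7*(-6)² = 7*36 = 252)
z(D(11, 0), -120) - (-1)*T = 252 - (-1)*(-27095) = 252 - 1*27095 = 252 - 27095 = -26843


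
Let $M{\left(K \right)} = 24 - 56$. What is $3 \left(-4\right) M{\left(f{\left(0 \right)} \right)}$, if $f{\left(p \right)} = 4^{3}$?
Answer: $384$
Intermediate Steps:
$f{\left(p \right)} = 64$
$M{\left(K \right)} = -32$ ($M{\left(K \right)} = 24 - 56 = -32$)
$3 \left(-4\right) M{\left(f{\left(0 \right)} \right)} = 3 \left(-4\right) \left(-32\right) = \left(-12\right) \left(-32\right) = 384$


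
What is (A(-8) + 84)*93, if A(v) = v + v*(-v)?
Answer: 1116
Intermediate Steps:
A(v) = v - v**2
(A(-8) + 84)*93 = (-8*(1 - 1*(-8)) + 84)*93 = (-8*(1 + 8) + 84)*93 = (-8*9 + 84)*93 = (-72 + 84)*93 = 12*93 = 1116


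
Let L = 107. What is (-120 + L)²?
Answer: 169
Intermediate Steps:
(-120 + L)² = (-120 + 107)² = (-13)² = 169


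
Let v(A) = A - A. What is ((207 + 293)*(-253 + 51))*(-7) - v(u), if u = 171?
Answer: 707000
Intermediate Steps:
v(A) = 0
((207 + 293)*(-253 + 51))*(-7) - v(u) = ((207 + 293)*(-253 + 51))*(-7) - 1*0 = (500*(-202))*(-7) + 0 = -101000*(-7) + 0 = 707000 + 0 = 707000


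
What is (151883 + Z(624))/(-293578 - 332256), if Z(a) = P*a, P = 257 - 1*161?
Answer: -211787/625834 ≈ -0.33841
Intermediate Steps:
P = 96 (P = 257 - 161 = 96)
Z(a) = 96*a
(151883 + Z(624))/(-293578 - 332256) = (151883 + 96*624)/(-293578 - 332256) = (151883 + 59904)/(-625834) = 211787*(-1/625834) = -211787/625834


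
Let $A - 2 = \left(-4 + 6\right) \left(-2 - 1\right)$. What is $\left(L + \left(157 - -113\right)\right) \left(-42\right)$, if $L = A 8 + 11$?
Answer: $-10458$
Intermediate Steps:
$A = -4$ ($A = 2 + \left(-4 + 6\right) \left(-2 - 1\right) = 2 + 2 \left(-2 - 1\right) = 2 + 2 \left(-3\right) = 2 - 6 = -4$)
$L = -21$ ($L = \left(-4\right) 8 + 11 = -32 + 11 = -21$)
$\left(L + \left(157 - -113\right)\right) \left(-42\right) = \left(-21 + \left(157 - -113\right)\right) \left(-42\right) = \left(-21 + \left(157 + 113\right)\right) \left(-42\right) = \left(-21 + 270\right) \left(-42\right) = 249 \left(-42\right) = -10458$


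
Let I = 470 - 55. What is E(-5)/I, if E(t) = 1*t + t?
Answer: -2/83 ≈ -0.024096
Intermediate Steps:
I = 415
E(t) = 2*t (E(t) = t + t = 2*t)
E(-5)/I = (2*(-5))/415 = -10*1/415 = -2/83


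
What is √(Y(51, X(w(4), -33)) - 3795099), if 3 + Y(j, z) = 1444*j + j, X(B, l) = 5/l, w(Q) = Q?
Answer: I*√3721407 ≈ 1929.1*I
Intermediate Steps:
Y(j, z) = -3 + 1445*j (Y(j, z) = -3 + (1444*j + j) = -3 + 1445*j)
√(Y(51, X(w(4), -33)) - 3795099) = √((-3 + 1445*51) - 3795099) = √((-3 + 73695) - 3795099) = √(73692 - 3795099) = √(-3721407) = I*√3721407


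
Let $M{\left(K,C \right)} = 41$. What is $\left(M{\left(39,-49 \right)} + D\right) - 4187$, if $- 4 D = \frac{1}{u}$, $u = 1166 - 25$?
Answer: $- \frac{18922345}{4564} \approx -4146.0$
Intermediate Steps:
$u = 1141$ ($u = 1166 - 25 = 1141$)
$D = - \frac{1}{4564}$ ($D = - \frac{1}{4 \cdot 1141} = \left(- \frac{1}{4}\right) \frac{1}{1141} = - \frac{1}{4564} \approx -0.00021911$)
$\left(M{\left(39,-49 \right)} + D\right) - 4187 = \left(41 - \frac{1}{4564}\right) - 4187 = \frac{187123}{4564} - 4187 = - \frac{18922345}{4564}$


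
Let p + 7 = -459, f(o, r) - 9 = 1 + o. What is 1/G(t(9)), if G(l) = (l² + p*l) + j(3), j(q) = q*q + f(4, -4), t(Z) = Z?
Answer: -1/4090 ≈ -0.00024450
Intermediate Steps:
f(o, r) = 10 + o (f(o, r) = 9 + (1 + o) = 10 + o)
p = -466 (p = -7 - 459 = -466)
j(q) = 14 + q² (j(q) = q*q + (10 + 4) = q² + 14 = 14 + q²)
G(l) = 23 + l² - 466*l (G(l) = (l² - 466*l) + (14 + 3²) = (l² - 466*l) + (14 + 9) = (l² - 466*l) + 23 = 23 + l² - 466*l)
1/G(t(9)) = 1/(23 + 9² - 466*9) = 1/(23 + 81 - 4194) = 1/(-4090) = -1/4090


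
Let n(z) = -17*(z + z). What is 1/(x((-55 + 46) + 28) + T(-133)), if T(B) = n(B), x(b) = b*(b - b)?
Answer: 1/4522 ≈ 0.00022114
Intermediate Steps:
n(z) = -34*z
x(b) = 0 (x(b) = b*0 = 0)
T(B) = -34*B
1/(x((-55 + 46) + 28) + T(-133)) = 1/(0 - 34*(-133)) = 1/(0 + 4522) = 1/4522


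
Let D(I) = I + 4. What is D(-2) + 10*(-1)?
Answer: -8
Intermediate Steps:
D(I) = 4 + I
D(-2) + 10*(-1) = (4 - 2) + 10*(-1) = 2 - 10 = -8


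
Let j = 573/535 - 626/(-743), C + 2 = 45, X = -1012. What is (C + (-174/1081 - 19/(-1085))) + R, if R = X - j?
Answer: -90546725826289/93245530385 ≈ -971.06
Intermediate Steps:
C = 43 (C = -2 + 45 = 43)
j = 760649/397505 (j = 573*(1/535) - 626*(-1/743) = 573/535 + 626/743 = 760649/397505 ≈ 1.9136)
R = -403035709/397505 (R = -1012 - 1*760649/397505 = -1012 - 760649/397505 = -403035709/397505 ≈ -1013.9)
(C + (-174/1081 - 19/(-1085))) + R = (43 + (-174/1081 - 19/(-1085))) - 403035709/397505 = (43 + (-174*1/1081 - 19*(-1/1085))) - 403035709/397505 = (43 + (-174/1081 + 19/1085)) - 403035709/397505 = (43 - 168251/1172885) - 403035709/397505 = 50265804/1172885 - 403035709/397505 = -90546725826289/93245530385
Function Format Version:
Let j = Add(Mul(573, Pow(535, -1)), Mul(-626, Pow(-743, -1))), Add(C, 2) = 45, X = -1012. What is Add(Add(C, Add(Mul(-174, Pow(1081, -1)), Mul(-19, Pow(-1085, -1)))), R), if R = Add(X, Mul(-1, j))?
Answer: Rational(-90546725826289, 93245530385) ≈ -971.06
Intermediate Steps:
C = 43 (C = Add(-2, 45) = 43)
j = Rational(760649, 397505) (j = Add(Mul(573, Rational(1, 535)), Mul(-626, Rational(-1, 743))) = Add(Rational(573, 535), Rational(626, 743)) = Rational(760649, 397505) ≈ 1.9136)
R = Rational(-403035709, 397505) (R = Add(-1012, Mul(-1, Rational(760649, 397505))) = Add(-1012, Rational(-760649, 397505)) = Rational(-403035709, 397505) ≈ -1013.9)
Add(Add(C, Add(Mul(-174, Pow(1081, -1)), Mul(-19, Pow(-1085, -1)))), R) = Add(Add(43, Add(Mul(-174, Pow(1081, -1)), Mul(-19, Pow(-1085, -1)))), Rational(-403035709, 397505)) = Add(Add(43, Add(Mul(-174, Rational(1, 1081)), Mul(-19, Rational(-1, 1085)))), Rational(-403035709, 397505)) = Add(Add(43, Add(Rational(-174, 1081), Rational(19, 1085))), Rational(-403035709, 397505)) = Add(Add(43, Rational(-168251, 1172885)), Rational(-403035709, 397505)) = Add(Rational(50265804, 1172885), Rational(-403035709, 397505)) = Rational(-90546725826289, 93245530385)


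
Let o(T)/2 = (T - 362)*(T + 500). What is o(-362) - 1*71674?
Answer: -271498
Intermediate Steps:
o(T) = 2*(-362 + T)*(500 + T) (o(T) = 2*((T - 362)*(T + 500)) = 2*((-362 + T)*(500 + T)) = 2*(-362 + T)*(500 + T))
o(-362) - 1*71674 = (-362000 + 2*(-362)² + 276*(-362)) - 1*71674 = (-362000 + 2*131044 - 99912) - 71674 = (-362000 + 262088 - 99912) - 71674 = -199824 - 71674 = -271498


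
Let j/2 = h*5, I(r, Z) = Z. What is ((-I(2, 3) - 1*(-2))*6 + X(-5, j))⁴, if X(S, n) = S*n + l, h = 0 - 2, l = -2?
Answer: 71639296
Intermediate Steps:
h = -2
j = -20 (j = 2*(-2*5) = 2*(-10) = -20)
X(S, n) = -2 + S*n (X(S, n) = S*n - 2 = -2 + S*n)
((-I(2, 3) - 1*(-2))*6 + X(-5, j))⁴ = ((-1*3 - 1*(-2))*6 + (-2 - 5*(-20)))⁴ = ((-3 + 2)*6 + (-2 + 100))⁴ = (-1*6 + 98)⁴ = (-6 + 98)⁴ = 92⁴ = 71639296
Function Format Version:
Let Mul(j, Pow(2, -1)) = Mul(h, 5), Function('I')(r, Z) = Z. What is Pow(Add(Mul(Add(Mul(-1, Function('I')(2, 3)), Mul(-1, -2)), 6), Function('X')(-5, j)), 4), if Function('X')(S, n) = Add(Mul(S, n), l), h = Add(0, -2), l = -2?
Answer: 71639296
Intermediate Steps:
h = -2
j = -20 (j = Mul(2, Mul(-2, 5)) = Mul(2, -10) = -20)
Function('X')(S, n) = Add(-2, Mul(S, n)) (Function('X')(S, n) = Add(Mul(S, n), -2) = Add(-2, Mul(S, n)))
Pow(Add(Mul(Add(Mul(-1, Function('I')(2, 3)), Mul(-1, -2)), 6), Function('X')(-5, j)), 4) = Pow(Add(Mul(Add(Mul(-1, 3), Mul(-1, -2)), 6), Add(-2, Mul(-5, -20))), 4) = Pow(Add(Mul(Add(-3, 2), 6), Add(-2, 100)), 4) = Pow(Add(Mul(-1, 6), 98), 4) = Pow(Add(-6, 98), 4) = Pow(92, 4) = 71639296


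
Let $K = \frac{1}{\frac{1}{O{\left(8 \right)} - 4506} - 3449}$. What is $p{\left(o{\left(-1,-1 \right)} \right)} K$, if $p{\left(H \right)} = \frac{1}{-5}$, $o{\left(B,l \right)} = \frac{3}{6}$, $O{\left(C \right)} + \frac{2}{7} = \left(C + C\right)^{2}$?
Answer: $\frac{29752}{513073275} \approx 5.7988 \cdot 10^{-5}$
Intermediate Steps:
$O{\left(C \right)} = - \frac{2}{7} + 4 C^{2}$ ($O{\left(C \right)} = - \frac{2}{7} + \left(C + C\right)^{2} = - \frac{2}{7} + \left(2 C\right)^{2} = - \frac{2}{7} + 4 C^{2}$)
$o{\left(B,l \right)} = \frac{1}{2}$ ($o{\left(B,l \right)} = 3 \cdot \frac{1}{6} = \frac{1}{2}$)
$p{\left(H \right)} = - \frac{1}{5}$
$K = - \frac{29752}{102614655}$ ($K = \frac{1}{\frac{1}{\left(- \frac{2}{7} + 4 \cdot 8^{2}\right) - 4506} - 3449} = \frac{1}{\frac{1}{\left(- \frac{2}{7} + 4 \cdot 64\right) - 4506} - 3449} = \frac{1}{\frac{1}{\left(- \frac{2}{7} + 256\right) - 4506} - 3449} = \frac{1}{\frac{1}{\frac{1790}{7} - 4506} - 3449} = \frac{1}{\frac{1}{- \frac{29752}{7}} - 3449} = \frac{1}{- \frac{7}{29752} - 3449} = \frac{1}{- \frac{102614655}{29752}} = - \frac{29752}{102614655} \approx -0.00028994$)
$p{\left(o{\left(-1,-1 \right)} \right)} K = \left(- \frac{1}{5}\right) \left(- \frac{29752}{102614655}\right) = \frac{29752}{513073275}$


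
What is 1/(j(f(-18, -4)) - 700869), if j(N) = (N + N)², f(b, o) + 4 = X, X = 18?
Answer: -1/700085 ≈ -1.4284e-6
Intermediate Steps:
f(b, o) = 14 (f(b, o) = -4 + 18 = 14)
j(N) = 4*N² (j(N) = (2*N)² = 4*N²)
1/(j(f(-18, -4)) - 700869) = 1/(4*14² - 700869) = 1/(4*196 - 700869) = 1/(784 - 700869) = 1/(-700085) = -1/700085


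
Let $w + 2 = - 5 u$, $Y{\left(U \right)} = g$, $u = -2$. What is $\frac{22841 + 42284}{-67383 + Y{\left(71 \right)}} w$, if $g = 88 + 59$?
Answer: $- \frac{130250}{16809} \approx -7.7488$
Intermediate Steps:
$g = 147$
$Y{\left(U \right)} = 147$
$w = 8$ ($w = -2 - -10 = -2 + 10 = 8$)
$\frac{22841 + 42284}{-67383 + Y{\left(71 \right)}} w = \frac{22841 + 42284}{-67383 + 147} \cdot 8 = \frac{65125}{-67236} \cdot 8 = 65125 \left(- \frac{1}{67236}\right) 8 = \left(- \frac{65125}{67236}\right) 8 = - \frac{130250}{16809}$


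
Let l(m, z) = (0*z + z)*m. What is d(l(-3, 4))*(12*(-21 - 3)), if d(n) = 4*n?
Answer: 13824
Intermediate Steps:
l(m, z) = m*z (l(m, z) = (0 + z)*m = z*m = m*z)
d(l(-3, 4))*(12*(-21 - 3)) = (4*(-3*4))*(12*(-21 - 3)) = (4*(-12))*(12*(-24)) = -48*(-288) = 13824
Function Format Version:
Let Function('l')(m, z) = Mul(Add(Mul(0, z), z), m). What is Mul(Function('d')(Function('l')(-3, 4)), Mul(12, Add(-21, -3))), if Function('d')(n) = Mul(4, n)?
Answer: 13824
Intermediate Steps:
Function('l')(m, z) = Mul(m, z) (Function('l')(m, z) = Mul(Add(0, z), m) = Mul(z, m) = Mul(m, z))
Mul(Function('d')(Function('l')(-3, 4)), Mul(12, Add(-21, -3))) = Mul(Mul(4, Mul(-3, 4)), Mul(12, Add(-21, -3))) = Mul(Mul(4, -12), Mul(12, -24)) = Mul(-48, -288) = 13824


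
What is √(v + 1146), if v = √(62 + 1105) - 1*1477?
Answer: √(-331 + √1167) ≈ 17.229*I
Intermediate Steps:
v = -1477 + √1167 (v = √1167 - 1477 = -1477 + √1167 ≈ -1442.8)
√(v + 1146) = √((-1477 + √1167) + 1146) = √(-331 + √1167)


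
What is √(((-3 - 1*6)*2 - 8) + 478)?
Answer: 2*√113 ≈ 21.260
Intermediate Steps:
√(((-3 - 1*6)*2 - 8) + 478) = √(((-3 - 6)*2 - 8) + 478) = √((-9*2 - 8) + 478) = √((-18 - 8) + 478) = √(-26 + 478) = √452 = 2*√113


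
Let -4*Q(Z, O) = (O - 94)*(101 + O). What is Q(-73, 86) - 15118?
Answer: -14744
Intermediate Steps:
Q(Z, O) = -(-94 + O)*(101 + O)/4 (Q(Z, O) = -(O - 94)*(101 + O)/4 = -(-94 + O)*(101 + O)/4)
Q(-73, 86) - 15118 = (4747/2 - 7/4*86 - ¼*86²) - 15118 = (4747/2 - 301/2 - ¼*7396) - 15118 = (4747/2 - 301/2 - 1849) - 15118 = 374 - 15118 = -14744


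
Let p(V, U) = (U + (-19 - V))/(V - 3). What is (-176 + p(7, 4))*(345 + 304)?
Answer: -235587/2 ≈ -1.1779e+5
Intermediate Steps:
p(V, U) = (-19 + U - V)/(-3 + V)
(-176 + p(7, 4))*(345 + 304) = (-176 + (-19 + 4 - 1*7)/(-3 + 7))*(345 + 304) = (-176 + (-19 + 4 - 7)/4)*649 = (-176 + (¼)*(-22))*649 = (-176 - 11/2)*649 = -363/2*649 = -235587/2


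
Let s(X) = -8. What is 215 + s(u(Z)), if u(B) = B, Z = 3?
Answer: 207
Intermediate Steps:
215 + s(u(Z)) = 215 - 8 = 207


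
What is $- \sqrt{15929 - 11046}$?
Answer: $- \sqrt{4883} \approx -69.878$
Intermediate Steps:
$- \sqrt{15929 - 11046} = - \sqrt{4883}$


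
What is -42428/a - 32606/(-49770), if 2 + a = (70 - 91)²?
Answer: -149809109/1560645 ≈ -95.992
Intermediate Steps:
a = 439 (a = -2 + (70 - 91)² = -2 + (-21)² = -2 + 441 = 439)
-42428/a - 32606/(-49770) = -42428/439 - 32606/(-49770) = -42428*1/439 - 32606*(-1/49770) = -42428/439 + 2329/3555 = -149809109/1560645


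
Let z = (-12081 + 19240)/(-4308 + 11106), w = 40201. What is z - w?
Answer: -273279239/6798 ≈ -40200.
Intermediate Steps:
z = 7159/6798 ≈ 1.0531
z - w = 7159/6798 - 1*40201 = 7159/6798 - 40201 = -273279239/6798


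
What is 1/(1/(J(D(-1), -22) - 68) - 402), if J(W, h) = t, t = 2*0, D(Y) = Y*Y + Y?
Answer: -68/27337 ≈ -0.0024875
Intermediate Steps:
D(Y) = Y + Y² (D(Y) = Y² + Y = Y + Y²)
t = 0
J(W, h) = 0
1/(1/(J(D(-1), -22) - 68) - 402) = 1/(1/(0 - 68) - 402) = 1/(1/(-68) - 402) = 1/(-1/68 - 402) = 1/(-27337/68) = -68/27337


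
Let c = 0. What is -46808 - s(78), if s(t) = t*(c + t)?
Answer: -52892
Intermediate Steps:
s(t) = t² (s(t) = t*(0 + t) = t*t = t²)
-46808 - s(78) = -46808 - 1*78² = -46808 - 1*6084 = -46808 - 6084 = -52892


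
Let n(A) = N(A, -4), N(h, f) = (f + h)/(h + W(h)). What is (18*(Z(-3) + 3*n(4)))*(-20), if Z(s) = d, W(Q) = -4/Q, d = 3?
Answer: -1080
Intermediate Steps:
Z(s) = 3
N(h, f) = (f + h)/(h - 4/h)
n(A) = A*(-4 + A)/(-4 + A²)
(18*(Z(-3) + 3*n(4)))*(-20) = (18*(3 + 3*(4*(-4 + 4)/(-4 + 4²))))*(-20) = (18*(3 + 3*(4*0/(-4 + 16))))*(-20) = (18*(3 + 3*(4*0/12)))*(-20) = (18*(3 + 3*(4*(1/12)*0)))*(-20) = (18*(3 + 3*0))*(-20) = (18*(3 + 0))*(-20) = (18*3)*(-20) = 54*(-20) = -1080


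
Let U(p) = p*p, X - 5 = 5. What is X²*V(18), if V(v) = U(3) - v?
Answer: -900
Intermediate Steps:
X = 10 (X = 5 + 5 = 10)
U(p) = p²
V(v) = 9 - v (V(v) = 3² - v = 9 - v)
X²*V(18) = 10²*(9 - 1*18) = 100*(9 - 18) = 100*(-9) = -900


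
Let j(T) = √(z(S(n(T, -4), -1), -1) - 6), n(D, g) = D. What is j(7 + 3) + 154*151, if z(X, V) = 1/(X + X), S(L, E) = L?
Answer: 23254 + I*√595/10 ≈ 23254.0 + 2.4393*I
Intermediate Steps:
z(X, V) = 1/(2*X)
j(T) = √(-6 + 1/(2*T)) (j(T) = √(1/(2*T) - 6) = √(-6 + 1/(2*T)))
j(7 + 3) + 154*151 = √(-24 + 2/(7 + 3))/2 + 154*151 = √(-24 + 2/10)/2 + 23254 = √(-24 + 2*(⅒))/2 + 23254 = √(-24 + ⅕)/2 + 23254 = √(-119/5)/2 + 23254 = (I*√595/5)/2 + 23254 = I*√595/10 + 23254 = 23254 + I*√595/10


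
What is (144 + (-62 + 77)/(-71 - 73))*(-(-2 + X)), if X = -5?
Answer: 48349/48 ≈ 1007.3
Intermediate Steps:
(144 + (-62 + 77)/(-71 - 73))*(-(-2 + X)) = (144 + (-62 + 77)/(-71 - 73))*(-(-2 - 5)) = (144 + 15/(-144))*(-1*(-7)) = (144 + 15*(-1/144))*7 = (144 - 5/48)*7 = (6907/48)*7 = 48349/48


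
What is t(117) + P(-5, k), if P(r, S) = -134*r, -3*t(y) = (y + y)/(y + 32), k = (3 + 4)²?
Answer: 99752/149 ≈ 669.48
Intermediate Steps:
k = 49 (k = 7² = 49)
t(y) = -2*y/(3*(32 + y)) (t(y) = -(y + y)/(3*(y + 32)) = -2*y/(3*(32 + y)))
P(r, S) = -134*r
t(117) + P(-5, k) = -2*117/(96 + 3*117) - 134*(-5) = -2*117/(96 + 351) + 670 = -2*117/447 + 670 = -2*117*1/447 + 670 = -78/149 + 670 = 99752/149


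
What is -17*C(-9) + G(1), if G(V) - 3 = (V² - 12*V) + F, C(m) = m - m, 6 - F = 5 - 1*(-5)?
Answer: -12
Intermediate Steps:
F = -4 (F = 6 - (5 - 1*(-5)) = 6 - (5 + 5) = 6 - 1*10 = 6 - 10 = -4)
C(m) = 0
G(V) = -1 + V² - 12*V (G(V) = 3 + ((V² - 12*V) - 4) = 3 + (-4 + V² - 12*V) = -1 + V² - 12*V)
-17*C(-9) + G(1) = -17*0 + (-1 + 1² - 12*1) = 0 + (-1 + 1 - 12) = 0 - 12 = -12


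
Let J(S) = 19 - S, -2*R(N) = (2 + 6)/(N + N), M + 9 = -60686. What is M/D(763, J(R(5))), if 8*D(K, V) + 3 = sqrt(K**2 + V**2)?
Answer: -36417000/14563409 - 2427800*sqrt(14563634)/14563409 ≈ -638.69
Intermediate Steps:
M = -60695 (M = -9 - 60686 = -60695)
R(N) = -2/N (R(N) = -(2 + 6)/(2*(N + N)) = -4/(2*N) = -4*1/(2*N) = -2/N)
D(K, V) = -3/8 + sqrt(K**2 + V**2)/8
M/D(763, J(R(5))) = -60695/(-3/8 + sqrt(763**2 + (19 - (-2)/5)**2)/8) = -60695/(-3/8 + sqrt(582169 + (19 - (-2)/5)**2)/8) = -60695/(-3/8 + sqrt(582169 + (19 - 1*(-2/5))**2)/8) = -60695/(-3/8 + sqrt(582169 + (19 + 2/5)**2)/8) = -60695/(-3/8 + sqrt(582169 + (97/5)**2)/8) = -60695/(-3/8 + sqrt(582169 + 9409/25)/8) = -60695/(-3/8 + sqrt(14563634/25)/8) = -60695/(-3/8 + (sqrt(14563634)/5)/8) = -60695/(-3/8 + sqrt(14563634)/40)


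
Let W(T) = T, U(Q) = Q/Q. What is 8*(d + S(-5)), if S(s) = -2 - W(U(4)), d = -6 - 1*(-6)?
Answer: -24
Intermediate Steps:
U(Q) = 1
d = 0 (d = -6 + 6 = 0)
S(s) = -3 (S(s) = -2 - 1*1 = -2 - 1 = -3)
8*(d + S(-5)) = 8*(0 - 3) = 8*(-3) = -24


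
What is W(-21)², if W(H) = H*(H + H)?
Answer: 777924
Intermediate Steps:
W(H) = 2*H² (W(H) = H*(2*H) = 2*H²)
W(-21)² = (2*(-21)²)² = (2*441)² = 882² = 777924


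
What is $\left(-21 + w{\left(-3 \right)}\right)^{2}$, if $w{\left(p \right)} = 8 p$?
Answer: $2025$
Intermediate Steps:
$\left(-21 + w{\left(-3 \right)}\right)^{2} = \left(-21 + 8 \left(-3\right)\right)^{2} = \left(-21 - 24\right)^{2} = \left(-45\right)^{2} = 2025$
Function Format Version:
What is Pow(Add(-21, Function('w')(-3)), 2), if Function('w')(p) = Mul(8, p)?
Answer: 2025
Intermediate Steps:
Pow(Add(-21, Function('w')(-3)), 2) = Pow(Add(-21, Mul(8, -3)), 2) = Pow(Add(-21, -24), 2) = Pow(-45, 2) = 2025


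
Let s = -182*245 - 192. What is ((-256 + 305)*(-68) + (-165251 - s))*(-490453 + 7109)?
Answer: 59838470544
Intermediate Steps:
s = -44782 (s = -44590 - 192 = -44782)
((-256 + 305)*(-68) + (-165251 - s))*(-490453 + 7109) = ((-256 + 305)*(-68) + (-165251 - 1*(-44782)))*(-490453 + 7109) = (49*(-68) + (-165251 + 44782))*(-483344) = (-3332 - 120469)*(-483344) = -123801*(-483344) = 59838470544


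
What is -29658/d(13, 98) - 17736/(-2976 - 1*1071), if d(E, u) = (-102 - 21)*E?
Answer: 16487310/719017 ≈ 22.930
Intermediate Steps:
d(E, u) = -123*E
-29658/d(13, 98) - 17736/(-2976 - 1*1071) = -29658/((-123*13)) - 17736/(-2976 - 1*1071) = -29658/(-1599) - 17736/(-2976 - 1071) = -29658*(-1/1599) - 17736/(-4047) = 9886/533 - 17736*(-1/4047) = 9886/533 + 5912/1349 = 16487310/719017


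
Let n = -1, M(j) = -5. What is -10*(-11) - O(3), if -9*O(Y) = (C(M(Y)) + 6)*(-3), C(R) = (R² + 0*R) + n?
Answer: 100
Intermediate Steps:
C(R) = -1 + R² (C(R) = (R² + 0*R) - 1 = (R² + 0) - 1 = R² - 1 = -1 + R²)
O(Y) = 10 (O(Y) = -((-1 + (-5)²) + 6)*(-3)/9 = -((-1 + 25) + 6)*(-3)/9 = -(24 + 6)*(-3)/9 = -10*(-3)/3 = -⅑*(-90) = 10)
-10*(-11) - O(3) = -10*(-11) - 10 = 110 - 1*10 = 110 - 10 = 100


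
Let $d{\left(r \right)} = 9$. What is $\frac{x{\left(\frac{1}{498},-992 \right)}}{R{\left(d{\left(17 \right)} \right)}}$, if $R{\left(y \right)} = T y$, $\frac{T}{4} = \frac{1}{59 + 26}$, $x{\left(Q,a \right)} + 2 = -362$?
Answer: $- \frac{7735}{9} \approx -859.44$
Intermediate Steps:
$x{\left(Q,a \right)} = -364$ ($x{\left(Q,a \right)} = -2 - 362 = -364$)
$T = \frac{4}{85}$ ($T = \frac{4}{59 + 26} = \frac{4}{85} \approx 0.047059$)
$R{\left(y \right)} = \frac{4 y}{85}$
$\frac{x{\left(\frac{1}{498},-992 \right)}}{R{\left(d{\left(17 \right)} \right)}} = - \frac{364}{\frac{4}{85} \cdot 9} = - \frac{364}{\frac{36}{85}} = \left(-364\right) \frac{85}{36} = - \frac{7735}{9}$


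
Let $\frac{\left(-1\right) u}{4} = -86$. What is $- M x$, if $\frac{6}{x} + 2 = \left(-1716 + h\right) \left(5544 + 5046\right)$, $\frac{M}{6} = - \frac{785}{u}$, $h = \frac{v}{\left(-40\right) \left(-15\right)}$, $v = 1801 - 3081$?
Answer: $- \frac{7065}{1564772924} \approx -4.515 \cdot 10^{-6}$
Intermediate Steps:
$u = 344$ ($u = \left(-4\right) \left(-86\right) = 344$)
$v = -1280$ ($v = 1801 - 3081 = -1280$)
$h = - \frac{32}{15}$ ($h = - \frac{1280}{\left(-40\right) \left(-15\right)} = - \frac{1280}{600} = \left(-1280\right) \frac{1}{600} = - \frac{32}{15} \approx -2.1333$)
$M = - \frac{2355}{172}$ ($M = 6 \left(- \frac{785}{344}\right) = - \frac{2355}{172} \approx -13.692$)
$x = - \frac{3}{9097517}$ ($x = \frac{6}{-2 + \left(-1716 - \frac{32}{15}\right) \left(5544 + 5046\right)} = \frac{6}{-2 - 18195032} = \frac{6}{-18195034} = 6 \left(- \frac{1}{18195034}\right) = - \frac{3}{9097517} \approx -3.2976 \cdot 10^{-7}$)
$- M x = \left(-1\right) \left(- \frac{2355}{172}\right) \left(- \frac{3}{9097517}\right) = \frac{2355}{172} \left(- \frac{3}{9097517}\right) = - \frac{7065}{1564772924}$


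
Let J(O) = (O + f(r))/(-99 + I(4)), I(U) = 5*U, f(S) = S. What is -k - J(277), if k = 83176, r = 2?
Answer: -6570625/79 ≈ -83173.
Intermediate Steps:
J(O) = -2/79 - O/79 (J(O) = (O + 2)/(-99 + 5*4) = (2 + O)/(-99 + 20) = (2 + O)/(-79) = (2 + O)*(-1/79) = -2/79 - O/79)
-k - J(277) = -1*83176 - (-2/79 - 1/79*277) = -83176 - (-2/79 - 277/79) = -83176 - 1*(-279/79) = -83176 + 279/79 = -6570625/79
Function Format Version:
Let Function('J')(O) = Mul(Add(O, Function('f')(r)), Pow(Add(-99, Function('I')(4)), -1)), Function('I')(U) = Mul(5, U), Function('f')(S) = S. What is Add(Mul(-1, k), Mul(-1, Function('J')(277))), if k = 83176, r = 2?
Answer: Rational(-6570625, 79) ≈ -83173.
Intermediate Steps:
Function('J')(O) = Add(Rational(-2, 79), Mul(Rational(-1, 79), O)) (Function('J')(O) = Mul(Add(O, 2), Pow(Add(-99, Mul(5, 4)), -1)) = Mul(Add(2, O), Pow(Add(-99, 20), -1)) = Mul(Add(2, O), Pow(-79, -1)) = Mul(Add(2, O), Rational(-1, 79)) = Add(Rational(-2, 79), Mul(Rational(-1, 79), O)))
Add(Mul(-1, k), Mul(-1, Function('J')(277))) = Add(Mul(-1, 83176), Mul(-1, Add(Rational(-2, 79), Mul(Rational(-1, 79), 277)))) = Add(-83176, Mul(-1, Add(Rational(-2, 79), Rational(-277, 79)))) = Add(-83176, Mul(-1, Rational(-279, 79))) = Add(-83176, Rational(279, 79)) = Rational(-6570625, 79)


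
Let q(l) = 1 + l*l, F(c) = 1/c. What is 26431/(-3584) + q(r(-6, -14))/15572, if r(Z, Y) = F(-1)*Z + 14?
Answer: -102536587/13952512 ≈ -7.3490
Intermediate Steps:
r(Z, Y) = 14 - Z (r(Z, Y) = Z/(-1) + 14 = -Z + 14 = 14 - Z)
q(l) = 1 + l²
26431/(-3584) + q(r(-6, -14))/15572 = 26431/(-3584) + (1 + (14 - 1*(-6))²)/15572 = 26431*(-1/3584) + (1 + (14 + 6)²)*(1/15572) = -26431/3584 + (1 + 20²)*(1/15572) = -26431/3584 + (1 + 400)*(1/15572) = -26431/3584 + 401*(1/15572) = -26431/3584 + 401/15572 = -102536587/13952512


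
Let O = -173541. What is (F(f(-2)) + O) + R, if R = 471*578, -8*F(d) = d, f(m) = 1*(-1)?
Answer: 789577/8 ≈ 98697.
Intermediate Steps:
f(m) = -1
F(d) = -d/8
R = 272238
(F(f(-2)) + O) + R = (-1/8*(-1) - 173541) + 272238 = (1/8 - 173541) + 272238 = -1388327/8 + 272238 = 789577/8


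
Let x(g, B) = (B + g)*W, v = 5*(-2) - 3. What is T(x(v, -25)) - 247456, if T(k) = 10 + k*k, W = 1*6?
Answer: -195462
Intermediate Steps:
v = -13 (v = -10 - 3 = -13)
W = 6
x(g, B) = 6*B + 6*g (x(g, B) = (B + g)*6 = 6*B + 6*g)
T(k) = 10 + k²
T(x(v, -25)) - 247456 = (10 + (6*(-25) + 6*(-13))²) - 247456 = (10 + (-150 - 78)²) - 247456 = (10 + (-228)²) - 247456 = (10 + 51984) - 247456 = 51994 - 247456 = -195462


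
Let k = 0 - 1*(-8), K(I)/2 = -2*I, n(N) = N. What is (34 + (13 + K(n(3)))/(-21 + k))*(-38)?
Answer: -16758/13 ≈ -1289.1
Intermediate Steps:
K(I) = -4*I (K(I) = 2*(-2*I) = -4*I)
k = 8 (k = 0 + 8 = 8)
(34 + (13 + K(n(3)))/(-21 + k))*(-38) = (34 + (13 - 4*3)/(-21 + 8))*(-38) = (34 + (13 - 12)/(-13))*(-38) = (34 + 1*(-1/13))*(-38) = (34 - 1/13)*(-38) = (441/13)*(-38) = -16758/13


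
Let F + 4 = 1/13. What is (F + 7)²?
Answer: 1600/169 ≈ 9.4675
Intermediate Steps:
F = -51/13 (F = -4 + 1/13 = -51/13 ≈ -3.9231)
(F + 7)² = (-51/13 + 7)² = (40/13)² = 1600/169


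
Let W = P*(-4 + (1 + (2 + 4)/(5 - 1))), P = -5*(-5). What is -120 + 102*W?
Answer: -3945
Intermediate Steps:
P = 25
W = -75/2 (W = 25*(-4 + (1 + (2 + 4)/(5 - 1))) = 25*(-4 + (1 + 6/4)) = 25*(-4 + (1 + 6*(¼))) = 25*(-4 + (1 + 3/2)) = 25*(-4 + 5/2) = 25*(-3/2) = -75/2 ≈ -37.500)
-120 + 102*W = -120 + 102*(-75/2) = -120 - 3825 = -3945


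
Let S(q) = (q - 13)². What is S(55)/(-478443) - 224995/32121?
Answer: -5128759249/731812743 ≈ -7.0083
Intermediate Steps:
S(q) = (-13 + q)²
S(55)/(-478443) - 224995/32121 = (-13 + 55)²/(-478443) - 224995/32121 = 42²*(-1/478443) - 224995*1/32121 = 1764*(-1/478443) - 224995/32121 = -84/22783 - 224995/32121 = -5128759249/731812743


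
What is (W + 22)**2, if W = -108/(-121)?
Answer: 7672900/14641 ≈ 524.07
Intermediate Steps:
W = 108/121 (W = -108*(-1/121) = 108/121 ≈ 0.89256)
(W + 22)**2 = (108/121 + 22)**2 = (2770/121)**2 = 7672900/14641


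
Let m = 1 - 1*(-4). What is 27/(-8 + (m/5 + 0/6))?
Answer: -27/7 ≈ -3.8571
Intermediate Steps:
m = 5 (m = 1 + 4 = 5)
27/(-8 + (m/5 + 0/6)) = 27/(-8 + (5/5 + 0/6)) = 27/(-8 + (5*(⅕) + 0*(⅙))) = 27/(-8 + (1 + 0)) = 27/(-8 + 1) = 27/(-7) = 27*(-⅐) = -27/7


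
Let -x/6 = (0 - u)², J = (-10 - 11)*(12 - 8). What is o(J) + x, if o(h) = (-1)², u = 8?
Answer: -383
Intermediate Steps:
J = -84 (J = -21*4 = -84)
x = -384 (x = -6*(0 - 1*8)² = -6*(0 - 8)² = -6*(-8)² = -6*64 = -384)
o(h) = 1
o(J) + x = 1 - 384 = -383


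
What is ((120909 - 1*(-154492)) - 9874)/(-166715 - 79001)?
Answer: -265527/245716 ≈ -1.0806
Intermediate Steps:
((120909 - 1*(-154492)) - 9874)/(-166715 - 79001) = ((120909 + 154492) - 9874)/(-245716) = (275401 - 9874)*(-1/245716) = 265527*(-1/245716) = -265527/245716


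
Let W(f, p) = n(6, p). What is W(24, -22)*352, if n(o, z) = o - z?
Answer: 9856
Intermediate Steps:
W(f, p) = 6 - p
W(24, -22)*352 = (6 - 1*(-22))*352 = (6 + 22)*352 = 28*352 = 9856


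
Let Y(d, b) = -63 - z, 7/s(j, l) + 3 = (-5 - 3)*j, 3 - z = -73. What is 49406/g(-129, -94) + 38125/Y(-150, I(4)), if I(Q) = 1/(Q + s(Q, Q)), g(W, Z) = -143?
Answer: -12319309/19877 ≈ -619.78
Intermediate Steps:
z = 76 (z = 3 - 1*(-73) = 3 + 73 = 76)
s(j, l) = 7/(-3 - 8*j) (s(j, l) = 7/(-3 + (-5 - 3)*j) = 7/(-3 - 8*j))
I(Q) = 1/(Q - 7/(3 + 8*Q))
Y(d, b) = -139 (Y(d, b) = -63 - 1*76 = -63 - 76 = -139)
49406/g(-129, -94) + 38125/Y(-150, I(4)) = 49406/(-143) + 38125/(-139) = 49406*(-1/143) + 38125*(-1/139) = -49406/143 - 38125/139 = -12319309/19877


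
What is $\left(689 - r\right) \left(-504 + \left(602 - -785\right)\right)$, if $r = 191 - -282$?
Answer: $190728$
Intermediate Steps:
$r = 473$ ($r = 191 + 282 = 473$)
$\left(689 - r\right) \left(-504 + \left(602 - -785\right)\right) = \left(689 - 473\right) \left(-504 + \left(602 - -785\right)\right) = \left(689 - 473\right) \left(-504 + \left(602 + 785\right)\right) = 216 \left(-504 + 1387\right) = 216 \cdot 883 = 190728$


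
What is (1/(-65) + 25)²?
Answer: 2637376/4225 ≈ 624.23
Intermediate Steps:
(1/(-65) + 25)² = (-1/65 + 25)² = (1624/65)² = 2637376/4225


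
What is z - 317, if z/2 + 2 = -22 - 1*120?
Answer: -605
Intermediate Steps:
z = -288 (z = -4 + 2*(-22 - 1*120) = -4 + 2*(-22 - 120) = -4 + 2*(-142) = -4 - 284 = -288)
z - 317 = -288 - 317 = -605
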